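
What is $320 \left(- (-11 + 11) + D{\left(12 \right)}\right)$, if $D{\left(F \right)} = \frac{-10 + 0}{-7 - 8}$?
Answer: $\frac{640}{3} \approx 213.33$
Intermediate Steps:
$D{\left(F \right)} = \frac{2}{3}$ ($D{\left(F \right)} = - \frac{10}{-15} = \left(-10\right) \left(- \frac{1}{15}\right) = \frac{2}{3}$)
$320 \left(- (-11 + 11) + D{\left(12 \right)}\right) = 320 \left(- (-11 + 11) + \frac{2}{3}\right) = 320 \left(\left(-1\right) 0 + \frac{2}{3}\right) = 320 \left(0 + \frac{2}{3}\right) = 320 \cdot \frac{2}{3} = \frac{640}{3}$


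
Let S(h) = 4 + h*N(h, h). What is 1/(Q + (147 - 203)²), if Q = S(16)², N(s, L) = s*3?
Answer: 1/599120 ≈ 1.6691e-6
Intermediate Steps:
N(s, L) = 3*s
S(h) = 4 + 3*h² (S(h) = 4 + h*(3*h) = 4 + 3*h²)
Q = 595984 (Q = (4 + 3*16²)² = (4 + 3*256)² = (4 + 768)² = 772² = 595984)
1/(Q + (147 - 203)²) = 1/(595984 + (147 - 203)²) = 1/(595984 + (-56)²) = 1/(595984 + 3136) = 1/599120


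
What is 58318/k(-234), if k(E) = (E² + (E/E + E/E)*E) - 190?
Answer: 29159/27049 ≈ 1.0780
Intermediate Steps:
k(E) = -190 + E² + 2*E (k(E) = (E² + (1 + 1)*E) - 190 = (E² + 2*E) - 190 = -190 + E² + 2*E)
58318/k(-234) = 58318/(-190 + (-234)² + 2*(-234)) = 58318/(-190 + 54756 - 468) = 58318/54098 = 58318*(1/54098) = 29159/27049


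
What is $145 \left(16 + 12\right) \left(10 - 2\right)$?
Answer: $32480$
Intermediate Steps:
$145 \left(16 + 12\right) \left(10 - 2\right) = 145 \cdot 28 \cdot 8 = 145 \cdot 224 = 32480$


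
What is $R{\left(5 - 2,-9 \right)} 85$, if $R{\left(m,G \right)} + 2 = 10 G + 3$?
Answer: $-7565$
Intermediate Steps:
$R{\left(m,G \right)} = 1 + 10 G$ ($R{\left(m,G \right)} = -2 + \left(10 G + 3\right) = -2 + \left(3 + 10 G\right) = 1 + 10 G$)
$R{\left(5 - 2,-9 \right)} 85 = \left(1 + 10 \left(-9\right)\right) 85 = \left(1 - 90\right) 85 = \left(-89\right) 85 = -7565$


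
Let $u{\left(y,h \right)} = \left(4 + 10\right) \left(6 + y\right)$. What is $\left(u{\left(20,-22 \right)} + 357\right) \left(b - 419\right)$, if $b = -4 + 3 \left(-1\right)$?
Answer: $-307146$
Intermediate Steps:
$b = -7$ ($b = -4 - 3 = -7$)
$u{\left(y,h \right)} = 84 + 14 y$ ($u{\left(y,h \right)} = 14 \left(6 + y\right) = 84 + 14 y$)
$\left(u{\left(20,-22 \right)} + 357\right) \left(b - 419\right) = \left(\left(84 + 14 \cdot 20\right) + 357\right) \left(-7 - 419\right) = \left(\left(84 + 280\right) + 357\right) \left(-426\right) = \left(364 + 357\right) \left(-426\right) = 721 \left(-426\right) = -307146$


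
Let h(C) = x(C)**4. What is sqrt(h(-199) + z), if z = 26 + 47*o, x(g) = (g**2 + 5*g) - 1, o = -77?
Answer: 2*sqrt(555282818558324258) ≈ 1.4903e+9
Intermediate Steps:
x(g) = -1 + g**2 + 5*g
z = -3593 (z = 26 + 47*(-77) = 26 - 3619 = -3593)
h(C) = (-1 + C**2 + 5*C)**4
sqrt(h(-199) + z) = sqrt((-1 + (-199)**2 + 5*(-199))**4 - 3593) = sqrt((-1 + 39601 - 995)**4 - 3593) = sqrt(38605**4 - 3593) = sqrt(2221131274233300625 - 3593) = sqrt(2221131274233297032) = 2*sqrt(555282818558324258)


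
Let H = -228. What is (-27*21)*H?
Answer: 129276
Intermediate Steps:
(-27*21)*H = -27*21*(-228) = -567*(-228) = 129276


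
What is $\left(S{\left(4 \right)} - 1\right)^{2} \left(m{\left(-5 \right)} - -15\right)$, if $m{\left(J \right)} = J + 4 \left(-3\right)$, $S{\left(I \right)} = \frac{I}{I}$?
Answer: $0$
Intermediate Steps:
$S{\left(I \right)} = 1$
$m{\left(J \right)} = -12 + J$ ($m{\left(J \right)} = J - 12 = -12 + J$)
$\left(S{\left(4 \right)} - 1\right)^{2} \left(m{\left(-5 \right)} - -15\right) = \left(1 - 1\right)^{2} \left(\left(-12 - 5\right) - -15\right) = 0^{2} \left(-17 + 15\right) = 0 \left(-2\right) = 0$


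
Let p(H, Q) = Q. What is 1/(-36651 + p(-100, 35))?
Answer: -1/36616 ≈ -2.7310e-5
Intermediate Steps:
1/(-36651 + p(-100, 35)) = 1/(-36651 + 35) = 1/(-36616) = -1/36616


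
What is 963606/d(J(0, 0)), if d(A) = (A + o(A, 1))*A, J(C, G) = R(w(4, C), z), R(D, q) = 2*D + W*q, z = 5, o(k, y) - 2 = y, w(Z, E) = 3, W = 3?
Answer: 22943/12 ≈ 1911.9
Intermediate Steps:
o(k, y) = 2 + y
R(D, q) = 2*D + 3*q
J(C, G) = 21 (J(C, G) = 2*3 + 3*5 = 6 + 15 = 21)
d(A) = A*(3 + A) (d(A) = (A + (2 + 1))*A = (A + 3)*A = (3 + A)*A = A*(3 + A))
963606/d(J(0, 0)) = 963606/((21*(3 + 21))) = 963606/((21*24)) = 963606/504 = 963606*(1/504) = 22943/12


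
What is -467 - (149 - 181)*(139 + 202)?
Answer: 10445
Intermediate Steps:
-467 - (149 - 181)*(139 + 202) = -467 - (-32)*341 = -467 - 1*(-10912) = -467 + 10912 = 10445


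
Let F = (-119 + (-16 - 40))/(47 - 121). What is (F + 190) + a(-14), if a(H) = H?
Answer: 13199/74 ≈ 178.36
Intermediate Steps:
F = 175/74 (F = (-119 - 56)/(-74) = -175*(-1/74) = 175/74 ≈ 2.3649)
(F + 190) + a(-14) = (175/74 + 190) - 14 = 14235/74 - 14 = 13199/74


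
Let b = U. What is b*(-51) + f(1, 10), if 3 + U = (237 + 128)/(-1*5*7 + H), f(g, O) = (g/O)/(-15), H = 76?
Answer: -1851341/6150 ≈ -301.03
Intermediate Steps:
f(g, O) = -g/(15*O) (f(g, O) = (g/O)*(-1/15) = -g/(15*O))
U = 242/41 (U = -3 + (237 + 128)/(-1*5*7 + 76) = -3 + 365/(-5*7 + 76) = -3 + 365/(-35 + 76) = -3 + 365/41 = 242/41 ≈ 5.9024)
b = 242/41 ≈ 5.9024
b*(-51) + f(1, 10) = (242/41)*(-51) - 1/15*1/10 = -12342/41 - 1/15*1*1/10 = -12342/41 - 1/150 = -1851341/6150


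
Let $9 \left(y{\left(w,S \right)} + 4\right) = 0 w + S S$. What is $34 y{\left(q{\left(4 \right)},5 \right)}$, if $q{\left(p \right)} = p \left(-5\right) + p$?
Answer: $- \frac{374}{9} \approx -41.556$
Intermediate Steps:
$q{\left(p \right)} = - 4 p$ ($q{\left(p \right)} = - 5 p + p = - 4 p$)
$y{\left(w,S \right)} = -4 + \frac{S^{2}}{9}$ ($y{\left(w,S \right)} = -4 + \frac{0 w + S S}{9} = -4 + \frac{0 + S^{2}}{9} = -4 + \frac{S^{2}}{9}$)
$34 y{\left(q{\left(4 \right)},5 \right)} = 34 \left(-4 + \frac{5^{2}}{9}\right) = 34 \left(-4 + \frac{1}{9} \cdot 25\right) = 34 \left(-4 + \frac{25}{9}\right) = 34 \left(- \frac{11}{9}\right) = - \frac{374}{9}$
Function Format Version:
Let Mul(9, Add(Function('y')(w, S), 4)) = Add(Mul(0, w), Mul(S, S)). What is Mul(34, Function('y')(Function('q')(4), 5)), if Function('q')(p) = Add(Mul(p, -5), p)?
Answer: Rational(-374, 9) ≈ -41.556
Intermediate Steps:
Function('q')(p) = Mul(-4, p) (Function('q')(p) = Add(Mul(-5, p), p) = Mul(-4, p))
Function('y')(w, S) = Add(-4, Mul(Rational(1, 9), Pow(S, 2))) (Function('y')(w, S) = Add(-4, Mul(Rational(1, 9), Add(Mul(0, w), Mul(S, S)))) = Add(-4, Mul(Rational(1, 9), Add(0, Pow(S, 2)))) = Add(-4, Mul(Rational(1, 9), Pow(S, 2))))
Mul(34, Function('y')(Function('q')(4), 5)) = Mul(34, Add(-4, Mul(Rational(1, 9), Pow(5, 2)))) = Mul(34, Add(-4, Mul(Rational(1, 9), 25))) = Mul(34, Add(-4, Rational(25, 9))) = Mul(34, Rational(-11, 9)) = Rational(-374, 9)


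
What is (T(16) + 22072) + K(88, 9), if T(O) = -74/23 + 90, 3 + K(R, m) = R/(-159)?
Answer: 81021673/3657 ≈ 22155.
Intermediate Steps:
K(R, m) = -3 - R/159 (K(R, m) = -3 + R/(-159) = -3 + R*(-1/159) = -3 - R/159)
T(O) = 1996/23 (T(O) = -74*1/23 + 90 = -74/23 + 90 = 1996/23)
(T(16) + 22072) + K(88, 9) = (1996/23 + 22072) + (-3 - 1/159*88) = 509652/23 + (-3 - 88/159) = 509652/23 - 565/159 = 81021673/3657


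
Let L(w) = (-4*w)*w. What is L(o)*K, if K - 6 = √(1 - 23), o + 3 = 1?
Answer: -96 - 16*I*√22 ≈ -96.0 - 75.047*I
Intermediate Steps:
o = -2 (o = -3 + 1 = -2)
K = 6 + I*√22 (K = 6 + √(1 - 23) = 6 + √(-22) = 6 + I*√22 ≈ 6.0 + 4.6904*I)
L(w) = -4*w²
L(o)*K = (-4*(-2)²)*(6 + I*√22) = (-4*4)*(6 + I*√22) = -16*(6 + I*√22) = -96 - 16*I*√22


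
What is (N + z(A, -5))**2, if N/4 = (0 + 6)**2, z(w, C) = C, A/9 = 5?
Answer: 19321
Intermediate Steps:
A = 45 (A = 9*5 = 45)
N = 144 (N = 4*(0 + 6)**2 = 4*6**2 = 4*36 = 144)
(N + z(A, -5))**2 = (144 - 5)**2 = 139**2 = 19321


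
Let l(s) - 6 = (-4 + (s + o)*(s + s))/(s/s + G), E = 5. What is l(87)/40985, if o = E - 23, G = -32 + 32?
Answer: 12008/40985 ≈ 0.29299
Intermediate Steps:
G = 0
o = -18 (o = 5 - 23 = -18)
l(s) = 2 + 2*s*(-18 + s) (l(s) = 6 + (-4 + (s - 18)*(s + s))/(s/s + 0) = 6 + (-4 + (-18 + s)*(2*s))/(1 + 0) = 6 + (-4 + 2*s*(-18 + s))/1 = 6 + (-4 + 2*s*(-18 + s))*1 = 6 + (-4 + 2*s*(-18 + s)) = 2 + 2*s*(-18 + s))
l(87)/40985 = (2 - 36*87 + 2*87²)/40985 = (2 - 3132 + 2*7569)*(1/40985) = (2 - 3132 + 15138)*(1/40985) = 12008*(1/40985) = 12008/40985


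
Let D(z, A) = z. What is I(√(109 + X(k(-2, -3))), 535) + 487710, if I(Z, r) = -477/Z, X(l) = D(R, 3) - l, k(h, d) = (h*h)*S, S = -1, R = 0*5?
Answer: 487710 - 477*√113/113 ≈ 4.8767e+5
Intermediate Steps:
R = 0
k(h, d) = -h² (k(h, d) = (h*h)*(-1) = h²*(-1) = -h²)
X(l) = -l (X(l) = 0 - l = -l)
I(√(109 + X(k(-2, -3))), 535) + 487710 = -477/√(109 - (-1)*(-2)²) + 487710 = -477/√(109 - (-1)*4) + 487710 = -477/√(109 - 1*(-4)) + 487710 = -477/√(109 + 4) + 487710 = -477*√113/113 + 487710 = 487710 - 477*√113/113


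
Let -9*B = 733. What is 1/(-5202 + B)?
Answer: -9/47551 ≈ -0.00018927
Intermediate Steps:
B = -733/9 (B = -⅑*733 = -733/9 ≈ -81.444)
1/(-5202 + B) = 1/(-5202 - 733/9) = 1/(-47551/9) = -9/47551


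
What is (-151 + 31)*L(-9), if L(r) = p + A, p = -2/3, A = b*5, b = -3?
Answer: 1880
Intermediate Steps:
A = -15 (A = -3*5 = -15)
p = -⅔ (p = -2*⅓ = -⅔ ≈ -0.66667)
L(r) = -47/3 (L(r) = -⅔ - 15 = -47/3)
(-151 + 31)*L(-9) = (-151 + 31)*(-47/3) = -120*(-47/3) = 1880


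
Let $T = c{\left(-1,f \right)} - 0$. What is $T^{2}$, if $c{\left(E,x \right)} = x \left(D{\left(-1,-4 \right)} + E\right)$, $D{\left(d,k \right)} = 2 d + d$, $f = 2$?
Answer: $64$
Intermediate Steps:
$D{\left(d,k \right)} = 3 d$
$c{\left(E,x \right)} = x \left(-3 + E\right)$ ($c{\left(E,x \right)} = x \left(3 \left(-1\right) + E\right) = x \left(-3 + E\right)$)
$T = -8$ ($T = 2 \left(-3 - 1\right) - 0 = 2 \left(-4\right) + 0 = -8 + 0 = -8$)
$T^{2} = \left(-8\right)^{2} = 64$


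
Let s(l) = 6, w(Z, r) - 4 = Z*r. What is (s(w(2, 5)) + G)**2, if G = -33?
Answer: 729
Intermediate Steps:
w(Z, r) = 4 + Z*r
(s(w(2, 5)) + G)**2 = (6 - 33)**2 = (-27)**2 = 729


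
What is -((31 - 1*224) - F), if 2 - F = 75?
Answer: 120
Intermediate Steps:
F = -73 (F = 2 - 1*75 = 2 - 75 = -73)
-((31 - 1*224) - F) = -((31 - 1*224) - 1*(-73)) = -((31 - 224) + 73) = -(-193 + 73) = -1*(-120) = 120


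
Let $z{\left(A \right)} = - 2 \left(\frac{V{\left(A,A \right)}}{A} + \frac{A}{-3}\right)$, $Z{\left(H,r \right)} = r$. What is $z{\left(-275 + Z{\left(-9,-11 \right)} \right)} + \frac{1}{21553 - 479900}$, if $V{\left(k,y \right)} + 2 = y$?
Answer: $- \frac{37886963449}{196630863} \approx -192.68$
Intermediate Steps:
$V{\left(k,y \right)} = -2 + y$
$z{\left(A \right)} = \frac{2 A}{3} - \frac{2 \left(-2 + A\right)}{A}$ ($z{\left(A \right)} = - 2 \left(\frac{-2 + A}{A} + \frac{A}{-3}\right) = - 2 \left(\frac{-2 + A}{A} + A \left(- \frac{1}{3}\right)\right) = - 2 \left(\frac{-2 + A}{A} - \frac{A}{3}\right) = - 2 \left(- \frac{A}{3} + \frac{-2 + A}{A}\right) = \frac{2 A}{3} - \frac{2 \left(-2 + A\right)}{A}$)
$z{\left(-275 + Z{\left(-9,-11 \right)} \right)} + \frac{1}{21553 - 479900} = \left(-2 + \frac{4}{-275 - 11} + \frac{2 \left(-275 - 11\right)}{3}\right) + \frac{1}{21553 - 479900} = \left(-2 + \frac{4}{-286} + \frac{2}{3} \left(-286\right)\right) + \frac{1}{-458347} = \left(-2 + 4 \left(- \frac{1}{286}\right) - \frac{572}{3}\right) - \frac{1}{458347} = \left(-2 - \frac{2}{143} - \frac{572}{3}\right) - \frac{1}{458347} = - \frac{82660}{429} - \frac{1}{458347} = - \frac{37886963449}{196630863}$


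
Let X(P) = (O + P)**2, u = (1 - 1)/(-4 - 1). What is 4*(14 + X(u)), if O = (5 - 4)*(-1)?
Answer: 60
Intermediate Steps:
u = 0 (u = 0/(-5) = 0*(-1/5) = 0)
O = -1 (O = 1*(-1) = -1)
X(P) = (-1 + P)**2
4*(14 + X(u)) = 4*(14 + (-1 + 0)**2) = 4*(14 + (-1)**2) = 4*(14 + 1) = 4*15 = 60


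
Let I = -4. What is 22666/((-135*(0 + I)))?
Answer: 11333/270 ≈ 41.974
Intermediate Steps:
22666/((-135*(0 + I))) = 22666/((-135*(0 - 4))) = 22666/((-135*(-4))) = 22666/540 = 22666*(1/540) = 11333/270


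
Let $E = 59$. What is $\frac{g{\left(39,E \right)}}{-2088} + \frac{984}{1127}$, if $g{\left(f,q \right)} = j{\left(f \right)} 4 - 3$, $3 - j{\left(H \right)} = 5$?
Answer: $\frac{2066989}{2353176} \approx 0.87838$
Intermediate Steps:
$j{\left(H \right)} = -2$ ($j{\left(H \right)} = 3 - 5 = -2$)
$g{\left(f,q \right)} = -11$ ($g{\left(f,q \right)} = \left(-2\right) 4 - 3 = -8 - 3 = -11$)
$\frac{g{\left(39,E \right)}}{-2088} + \frac{984}{1127} = - \frac{11}{-2088} + \frac{984}{1127} = \left(-11\right) \left(- \frac{1}{2088}\right) + 984 \cdot \frac{1}{1127} = \frac{11}{2088} + \frac{984}{1127} = \frac{2066989}{2353176}$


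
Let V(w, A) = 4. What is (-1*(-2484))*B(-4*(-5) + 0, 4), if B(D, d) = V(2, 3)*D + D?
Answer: 248400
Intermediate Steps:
B(D, d) = 5*D (B(D, d) = 4*D + D = 5*D)
(-1*(-2484))*B(-4*(-5) + 0, 4) = (-1*(-2484))*(5*(-4*(-5) + 0)) = 2484*(5*(20 + 0)) = 2484*(5*20) = 2484*100 = 248400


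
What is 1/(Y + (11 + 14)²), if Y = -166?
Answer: 1/459 ≈ 0.0021787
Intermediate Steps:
1/(Y + (11 + 14)²) = 1/(-166 + (11 + 14)²) = 1/(-166 + 25²) = 1/(-166 + 625) = 1/459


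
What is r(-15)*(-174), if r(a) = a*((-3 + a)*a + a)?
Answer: 665550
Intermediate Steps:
r(a) = a*(a + a*(-3 + a)) (r(a) = a*(a*(-3 + a) + a) = a*(a + a*(-3 + a)))
r(-15)*(-174) = ((-15)**2*(-2 - 15))*(-174) = (225*(-17))*(-174) = -3825*(-174) = 665550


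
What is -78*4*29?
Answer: -9048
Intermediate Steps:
-78*4*29 = -39*8*29 = -312*29 = -9048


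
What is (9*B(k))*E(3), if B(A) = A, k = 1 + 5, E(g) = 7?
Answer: 378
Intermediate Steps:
k = 6
(9*B(k))*E(3) = (9*6)*7 = 54*7 = 378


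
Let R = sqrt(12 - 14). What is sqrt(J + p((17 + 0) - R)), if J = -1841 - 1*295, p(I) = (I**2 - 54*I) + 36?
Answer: sqrt(-2731 + 20*I*sqrt(2)) ≈ 0.2706 + 52.26*I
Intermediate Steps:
R = I*sqrt(2) (R = sqrt(-2) = I*sqrt(2) ≈ 1.4142*I)
p(I) = 36 + I**2 - 54*I
J = -2136 (J = -1841 - 295 = -2136)
sqrt(J + p((17 + 0) - R)) = sqrt(-2136 + (36 + ((17 + 0) - I*sqrt(2))**2 - 54*((17 + 0) - I*sqrt(2)))) = sqrt(-2136 + (36 + (17 - I*sqrt(2))**2 - 54*(17 - I*sqrt(2)))) = sqrt(-2136 + (36 + (17 - I*sqrt(2))**2 + (-918 + 54*I*sqrt(2)))) = sqrt(-2136 + (-882 + (17 - I*sqrt(2))**2 + 54*I*sqrt(2))) = sqrt(-3018 + (17 - I*sqrt(2))**2 + 54*I*sqrt(2))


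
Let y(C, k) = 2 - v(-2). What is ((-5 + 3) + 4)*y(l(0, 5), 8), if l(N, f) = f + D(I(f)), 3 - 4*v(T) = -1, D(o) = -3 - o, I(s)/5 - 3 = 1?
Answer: 2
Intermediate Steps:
I(s) = 20 (I(s) = 15 + 5*1 = 15 + 5 = 20)
v(T) = 1 (v(T) = 3/4 - 1/4*(-1) = 3/4 + 1/4 = 1)
l(N, f) = -23 + f (l(N, f) = f + (-3 - 1*20) = f + (-3 - 20) = f - 23 = -23 + f)
y(C, k) = 1 (y(C, k) = 2 - 1*1 = 2 - 1 = 1)
((-5 + 3) + 4)*y(l(0, 5), 8) = ((-5 + 3) + 4)*1 = (-2 + 4)*1 = 2*1 = 2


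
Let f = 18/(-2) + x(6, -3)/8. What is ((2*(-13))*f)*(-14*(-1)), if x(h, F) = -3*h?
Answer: 4095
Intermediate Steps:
f = -45/4 (f = 18/(-2) - 3*6/8 = 18*(-1/2) - 18*1/8 = -9 - 9/4 = -45/4 ≈ -11.250)
((2*(-13))*f)*(-14*(-1)) = ((2*(-13))*(-45/4))*(-14*(-1)) = -26*(-45/4)*14 = (585/2)*14 = 4095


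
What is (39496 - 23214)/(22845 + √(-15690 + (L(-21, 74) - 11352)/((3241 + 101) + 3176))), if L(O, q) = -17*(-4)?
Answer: 1212225103110/1700903766827 - 32564*I*√41665787042/1700903766827 ≈ 0.7127 - 0.0039079*I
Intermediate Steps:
L(O, q) = 68
(39496 - 23214)/(22845 + √(-15690 + (L(-21, 74) - 11352)/((3241 + 101) + 3176))) = (39496 - 23214)/(22845 + √(-15690 + (68 - 11352)/((3241 + 101) + 3176))) = 16282/(22845 + √(-15690 - 11284/(3342 + 3176))) = 16282/(22845 + √(-15690 - 11284/6518)) = 16282/(22845 + √(-15690 - 11284*1/6518)) = 16282/(22845 + √(-15690 - 5642/3259)) = 16282/(22845 + √(-51139352/3259)) = 16282/(22845 + 2*I*√41665787042/3259)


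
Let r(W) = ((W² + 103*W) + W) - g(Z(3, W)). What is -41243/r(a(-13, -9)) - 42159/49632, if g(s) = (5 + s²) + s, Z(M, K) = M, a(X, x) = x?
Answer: 1782101/38368 ≈ 46.448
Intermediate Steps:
g(s) = 5 + s + s²
r(W) = -17 + W² + 104*W (r(W) = ((W² + 103*W) + W) - (5 + 3 + 3²) = (W² + 104*W) - (5 + 3 + 9) = (W² + 104*W) - 1*17 = (W² + 104*W) - 17 = -17 + W² + 104*W)
-41243/r(a(-13, -9)) - 42159/49632 = -41243/(-17 + (-9)² + 104*(-9)) - 42159/49632 = -41243/(-17 + 81 - 936) - 42159*1/49632 = -41243/(-872) - 299/352 = -41243*(-1/872) - 299/352 = 41243/872 - 299/352 = 1782101/38368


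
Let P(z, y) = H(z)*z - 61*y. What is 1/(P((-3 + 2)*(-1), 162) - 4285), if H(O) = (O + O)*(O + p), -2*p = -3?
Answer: -1/14162 ≈ -7.0611e-5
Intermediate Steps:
p = 3/2 (p = -½*(-3) = 3/2 ≈ 1.5000)
H(O) = 2*O*(3/2 + O) (H(O) = (O + O)*(O + 3/2) = (2*O)*(3/2 + O) = 2*O*(3/2 + O))
P(z, y) = -61*y + z²*(3 + 2*z) (P(z, y) = (z*(3 + 2*z))*z - 61*y = z²*(3 + 2*z) - 61*y = -61*y + z²*(3 + 2*z))
1/(P((-3 + 2)*(-1), 162) - 4285) = 1/((-61*162 + ((-3 + 2)*(-1))²*(3 + 2*((-3 + 2)*(-1)))) - 4285) = 1/((-9882 + (-1*(-1))²*(3 + 2*(-1*(-1)))) - 4285) = 1/((-9882 + 1²*(3 + 2*1)) - 4285) = 1/((-9882 + 1*(3 + 2)) - 4285) = 1/((-9882 + 1*5) - 4285) = 1/((-9882 + 5) - 4285) = 1/(-9877 - 4285) = 1/(-14162) = -1/14162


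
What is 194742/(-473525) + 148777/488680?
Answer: -159463817/1492917400 ≈ -0.10681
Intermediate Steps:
194742/(-473525) + 148777/488680 = 194742*(-1/473525) + 148777*(1/488680) = -6282/15275 + 148777/488680 = -159463817/1492917400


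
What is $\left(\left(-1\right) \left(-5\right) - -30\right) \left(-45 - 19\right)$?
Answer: $-2240$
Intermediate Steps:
$\left(\left(-1\right) \left(-5\right) - -30\right) \left(-45 - 19\right) = \left(5 + 30\right) \left(-64\right) = 35 \left(-64\right) = -2240$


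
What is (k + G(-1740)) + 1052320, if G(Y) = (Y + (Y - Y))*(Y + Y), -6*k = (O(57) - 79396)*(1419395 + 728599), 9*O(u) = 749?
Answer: 85203007955/3 ≈ 2.8401e+10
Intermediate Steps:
O(u) = 749/9 (O(u) = (⅑)*749 = 749/9)
k = 85181685395/3 (k = -(749/9 - 79396)*(1419395 + 728599)/6 = -(-713815)*2147994/54 = -⅙*(-170363370790) = 85181685395/3 ≈ 2.8394e+10)
G(Y) = 2*Y² (G(Y) = (Y + 0)*(2*Y) = Y*(2*Y) = 2*Y²)
(k + G(-1740)) + 1052320 = (85181685395/3 + 2*(-1740)²) + 1052320 = (85181685395/3 + 2*3027600) + 1052320 = (85181685395/3 + 6055200) + 1052320 = 85199850995/3 + 1052320 = 85203007955/3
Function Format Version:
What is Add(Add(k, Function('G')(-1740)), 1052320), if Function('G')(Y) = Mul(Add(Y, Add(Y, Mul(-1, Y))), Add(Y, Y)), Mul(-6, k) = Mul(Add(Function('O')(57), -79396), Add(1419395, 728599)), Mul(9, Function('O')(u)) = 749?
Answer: Rational(85203007955, 3) ≈ 2.8401e+10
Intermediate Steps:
Function('O')(u) = Rational(749, 9) (Function('O')(u) = Mul(Rational(1, 9), 749) = Rational(749, 9))
k = Rational(85181685395, 3) (k = Mul(Rational(-1, 6), Mul(Add(Rational(749, 9), -79396), Add(1419395, 728599))) = Mul(Rational(-1, 6), Mul(Rational(-713815, 9), 2147994)) = Mul(Rational(-1, 6), -170363370790) = Rational(85181685395, 3) ≈ 2.8394e+10)
Function('G')(Y) = Mul(2, Pow(Y, 2)) (Function('G')(Y) = Mul(Add(Y, 0), Mul(2, Y)) = Mul(Y, Mul(2, Y)) = Mul(2, Pow(Y, 2)))
Add(Add(k, Function('G')(-1740)), 1052320) = Add(Add(Rational(85181685395, 3), Mul(2, Pow(-1740, 2))), 1052320) = Add(Add(Rational(85181685395, 3), Mul(2, 3027600)), 1052320) = Add(Add(Rational(85181685395, 3), 6055200), 1052320) = Add(Rational(85199850995, 3), 1052320) = Rational(85203007955, 3)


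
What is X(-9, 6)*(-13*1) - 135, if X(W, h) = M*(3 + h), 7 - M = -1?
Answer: -1071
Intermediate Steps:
M = 8 (M = 7 - 1*(-1) = 7 + 1 = 8)
X(W, h) = 24 + 8*h (X(W, h) = 8*(3 + h) = 24 + 8*h)
X(-9, 6)*(-13*1) - 135 = (24 + 8*6)*(-13*1) - 135 = (24 + 48)*(-13) - 135 = 72*(-13) - 135 = -936 - 135 = -1071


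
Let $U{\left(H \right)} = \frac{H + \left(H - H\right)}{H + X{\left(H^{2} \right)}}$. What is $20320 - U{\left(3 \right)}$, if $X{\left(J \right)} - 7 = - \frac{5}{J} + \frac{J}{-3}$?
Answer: $\frac{1178533}{58} \approx 20320.0$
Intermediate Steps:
$X{\left(J \right)} = 7 - \frac{5}{J} - \frac{J}{3}$ ($X{\left(J \right)} = 7 + \left(- \frac{5}{J} + \frac{J}{-3}\right) = 7 + \left(- \frac{5}{J} + J \left(- \frac{1}{3}\right)\right) = 7 - \left(\frac{5}{J} + \frac{J}{3}\right) = 7 - \frac{5}{J} - \frac{J}{3}$)
$U{\left(H \right)} = \frac{H}{7 + H - \frac{5}{H^{2}} - \frac{H^{2}}{3}}$ ($U{\left(H \right)} = \frac{H + \left(H - H\right)}{H - \left(-7 + \frac{5}{H^{2}} + \frac{H^{2}}{3}\right)} = \frac{H + 0}{H - \left(-7 + \frac{5}{H^{2}} + \frac{H^{2}}{3}\right)} = \frac{H}{7 + H - \frac{5}{H^{2}} - \frac{H^{2}}{3}}$)
$20320 - U{\left(3 \right)} = 20320 - - \frac{3 \cdot 3^{3}}{15 - 3^{2} \left(21 - 3^{2} + 3 \cdot 3\right)} = 20320 - \left(-3\right) 27 \frac{1}{15 - 9 \left(21 - 9 + 9\right)} = 20320 - \left(-3\right) 27 \frac{1}{15 - 9 \cdot 21} = 20320 - \left(-3\right) 27 \frac{1}{15 - 189} = 20320 - \left(-3\right) 27 \frac{1}{-174} = 20320 - \left(-3\right) 27 \left(- \frac{1}{174}\right) = 20320 - \frac{27}{58} = \frac{1178533}{58}$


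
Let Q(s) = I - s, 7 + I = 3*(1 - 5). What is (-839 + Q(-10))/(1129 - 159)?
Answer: -424/485 ≈ -0.87423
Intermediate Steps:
I = -19 (I = -7 + 3*(1 - 5) = -7 + 3*(-4) = -7 - 12 = -19)
Q(s) = -19 - s
(-839 + Q(-10))/(1129 - 159) = (-839 + (-19 - 1*(-10)))/(1129 - 159) = (-839 + (-19 + 10))/970 = (-839 - 9)*(1/970) = -848*1/970 = -424/485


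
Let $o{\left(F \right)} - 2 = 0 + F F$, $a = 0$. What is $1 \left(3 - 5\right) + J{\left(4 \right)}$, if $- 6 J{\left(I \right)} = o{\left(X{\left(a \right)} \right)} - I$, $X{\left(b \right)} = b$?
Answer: $- \frac{5}{3} \approx -1.6667$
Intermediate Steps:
$o{\left(F \right)} = 2 + F^{2}$ ($o{\left(F \right)} = 2 + \left(0 + F F\right) = 2 + \left(0 + F^{2}\right) = 2 + F^{2}$)
$J{\left(I \right)} = - \frac{1}{3} + \frac{I}{6}$ ($J{\left(I \right)} = - \frac{\left(2 + 0^{2}\right) - I}{6} = - \frac{\left(2 + 0\right) - I}{6} = - \frac{2 - I}{6} = - \frac{1}{3} + \frac{I}{6}$)
$1 \left(3 - 5\right) + J{\left(4 \right)} = 1 \left(3 - 5\right) + \left(- \frac{1}{3} + \frac{1}{6} \cdot 4\right) = 1 \left(-2\right) + \left(- \frac{1}{3} + \frac{2}{3}\right) = -2 + \frac{1}{3} = - \frac{5}{3}$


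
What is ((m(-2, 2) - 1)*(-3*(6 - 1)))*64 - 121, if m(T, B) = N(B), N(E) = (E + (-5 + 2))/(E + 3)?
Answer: 1031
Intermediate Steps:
N(E) = (-3 + E)/(3 + E) (N(E) = (E - 3)/(3 + E) = (-3 + E)/(3 + E))
m(T, B) = (-3 + B)/(3 + B)
((m(-2, 2) - 1)*(-3*(6 - 1)))*64 - 121 = (((-3 + 2)/(3 + 2) - 1)*(-3*(6 - 1)))*64 - 121 = ((-1/5 - 1)*(-3*5))*64 - 121 = (((⅕)*(-1) - 1)*(-15))*64 - 121 = ((-⅕ - 1)*(-15))*64 - 121 = -6/5*(-15)*64 - 121 = 18*64 - 121 = 1152 - 121 = 1031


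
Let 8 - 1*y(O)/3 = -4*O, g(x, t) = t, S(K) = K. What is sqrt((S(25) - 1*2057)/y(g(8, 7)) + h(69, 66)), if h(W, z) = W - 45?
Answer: 2*sqrt(105)/9 ≈ 2.2771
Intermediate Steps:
h(W, z) = -45 + W
y(O) = 24 + 12*O (y(O) = 24 - (-12)*O = 24 + 12*O)
sqrt((S(25) - 1*2057)/y(g(8, 7)) + h(69, 66)) = sqrt((25 - 1*2057)/(24 + 12*7) + (-45 + 69)) = sqrt((25 - 2057)/(24 + 84) + 24) = sqrt(-2032/108 + 24) = sqrt(-2032*1/108 + 24) = sqrt(-508/27 + 24) = sqrt(140/27) = 2*sqrt(105)/9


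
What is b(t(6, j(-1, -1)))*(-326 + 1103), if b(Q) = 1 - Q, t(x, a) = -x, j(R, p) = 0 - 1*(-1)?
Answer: 5439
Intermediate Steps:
j(R, p) = 1 (j(R, p) = 0 + 1 = 1)
b(t(6, j(-1, -1)))*(-326 + 1103) = (1 - (-1)*6)*(-326 + 1103) = (1 - 1*(-6))*777 = (1 + 6)*777 = 7*777 = 5439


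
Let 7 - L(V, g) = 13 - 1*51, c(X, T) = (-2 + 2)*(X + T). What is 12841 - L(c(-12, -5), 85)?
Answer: 12796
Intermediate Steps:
c(X, T) = 0 (c(X, T) = 0*(T + X) = 0)
L(V, g) = 45 (L(V, g) = 7 - (13 - 1*51) = 7 - (13 - 51) = 7 - 1*(-38) = 7 + 38 = 45)
12841 - L(c(-12, -5), 85) = 12841 - 1*45 = 12841 - 45 = 12796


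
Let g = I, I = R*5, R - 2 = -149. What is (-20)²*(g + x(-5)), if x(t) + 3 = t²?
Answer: -285200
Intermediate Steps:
R = -147 (R = 2 - 149 = -147)
I = -735 (I = -147*5 = -735)
g = -735
x(t) = -3 + t²
(-20)²*(g + x(-5)) = (-20)²*(-735 + (-3 + (-5)²)) = 400*(-735 + (-3 + 25)) = 400*(-735 + 22) = 400*(-713) = -285200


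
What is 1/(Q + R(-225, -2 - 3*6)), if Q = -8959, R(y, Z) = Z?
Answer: -1/8979 ≈ -0.00011137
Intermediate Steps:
1/(Q + R(-225, -2 - 3*6)) = 1/(-8959 + (-2 - 3*6)) = 1/(-8959 + (-2 - 18)) = 1/(-8959 - 20) = 1/(-8979) = -1/8979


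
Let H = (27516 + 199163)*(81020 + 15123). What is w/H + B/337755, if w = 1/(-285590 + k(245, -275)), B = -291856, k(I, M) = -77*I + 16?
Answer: -1936412468225311785803/2240944140964859616165 ≈ -0.86411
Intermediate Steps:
k(I, M) = 16 - 77*I
H = 21793599097 (H = 226679*96143 = 21793599097)
w = -1/304439 (w = 1/(-285590 + (16 - 77*245)) = 1/(-285590 + (16 - 18865)) = 1/(-285590 - 18849) = 1/(-304439) = -1/304439 ≈ -3.2847e-6)
w/H + B/337755 = -1/304439/21793599097 - 291856/337755 = -1/304439*1/21793599097 - 291856*1/337755 = -1/6634821515491583 - 291856/337755 = -1936412468225311785803/2240944140964859616165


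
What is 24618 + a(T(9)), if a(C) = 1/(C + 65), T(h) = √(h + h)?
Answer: 103567991/4207 - 3*√2/4207 ≈ 24618.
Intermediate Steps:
T(h) = √2*√h (T(h) = √(2*h) = √2*√h)
a(C) = 1/(65 + C)
24618 + a(T(9)) = 24618 + 1/(65 + √2*√9) = 24618 + 1/(65 + √2*3) = 24618 + 1/(65 + 3*√2)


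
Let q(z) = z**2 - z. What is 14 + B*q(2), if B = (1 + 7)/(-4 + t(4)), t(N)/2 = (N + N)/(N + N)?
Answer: 6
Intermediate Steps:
t(N) = 2 (t(N) = 2*((N + N)/(N + N)) = 2*((2*N)/((2*N))) = 2*((2*N)*(1/(2*N))) = 2*1 = 2)
B = -4 (B = (1 + 7)/(-4 + 2) = 8/(-2) = 8*(-1/2) = -4)
14 + B*q(2) = 14 - 8*(-1 + 2) = 14 - 8 = 6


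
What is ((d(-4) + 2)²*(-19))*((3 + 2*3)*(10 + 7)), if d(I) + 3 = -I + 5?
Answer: -186048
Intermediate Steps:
d(I) = 2 - I (d(I) = -3 + (-I + 5) = -3 + (5 - I) = 2 - I)
((d(-4) + 2)²*(-19))*((3 + 2*3)*(10 + 7)) = (((2 - 1*(-4)) + 2)²*(-19))*((3 + 2*3)*(10 + 7)) = (((2 + 4) + 2)²*(-19))*((3 + 6)*17) = ((6 + 2)²*(-19))*(9*17) = (8²*(-19))*153 = (64*(-19))*153 = -1216*153 = -186048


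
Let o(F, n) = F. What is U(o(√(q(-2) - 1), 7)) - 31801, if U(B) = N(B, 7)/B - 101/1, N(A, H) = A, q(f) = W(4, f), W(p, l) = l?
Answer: -31901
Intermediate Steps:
q(f) = f
U(B) = -100 (U(B) = B/B - 101/1 = 1 - 101*1 = 1 - 101 = -100)
U(o(√(q(-2) - 1), 7)) - 31801 = -100 - 31801 = -31901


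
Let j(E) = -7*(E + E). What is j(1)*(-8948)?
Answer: 125272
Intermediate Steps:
j(E) = -14*E
j(1)*(-8948) = -14*1*(-8948) = -14*(-8948) = 125272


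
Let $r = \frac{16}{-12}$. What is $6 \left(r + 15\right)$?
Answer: $82$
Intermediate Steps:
$r = - \frac{4}{3}$ ($r = 16 \left(- \frac{1}{12}\right) = - \frac{4}{3} \approx -1.3333$)
$6 \left(r + 15\right) = 6 \left(- \frac{4}{3} + 15\right) = 6 \cdot \frac{41}{3} = 82$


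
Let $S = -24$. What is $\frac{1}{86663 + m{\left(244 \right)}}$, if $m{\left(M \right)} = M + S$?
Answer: $\frac{1}{86883} \approx 1.151 \cdot 10^{-5}$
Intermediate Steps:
$m{\left(M \right)} = -24 + M$ ($m{\left(M \right)} = M - 24 = -24 + M$)
$\frac{1}{86663 + m{\left(244 \right)}} = \frac{1}{86663 + \left(-24 + 244\right)} = \frac{1}{86663 + 220} = \frac{1}{86883}$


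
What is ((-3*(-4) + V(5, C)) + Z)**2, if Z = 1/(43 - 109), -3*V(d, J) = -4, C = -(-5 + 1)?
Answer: 85849/484 ≈ 177.37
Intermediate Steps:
C = 4 (C = -1*(-4) = 4)
V(d, J) = 4/3 (V(d, J) = -1/3*(-4) = 4/3)
Z = -1/66 (Z = 1/(-66) = -1/66 ≈ -0.015152)
((-3*(-4) + V(5, C)) + Z)**2 = ((-3*(-4) + 4/3) - 1/66)**2 = ((12 + 4/3) - 1/66)**2 = (40/3 - 1/66)**2 = (293/22)**2 = 85849/484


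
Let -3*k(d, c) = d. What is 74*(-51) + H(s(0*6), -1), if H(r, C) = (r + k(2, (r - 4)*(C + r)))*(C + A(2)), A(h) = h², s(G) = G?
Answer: -3776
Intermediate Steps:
k(d, c) = -d/3
H(r, C) = (4 + C)*(-⅔ + r) (H(r, C) = (r - ⅓*2)*(C + 2²) = (r - ⅔)*(C + 4) = (-⅔ + r)*(4 + C) = (4 + C)*(-⅔ + r))
74*(-51) + H(s(0*6), -1) = 74*(-51) + (-8/3 + 4*(0*6) - ⅔*(-1) - 0*6) = -3774 + (-8/3 + 4*0 + ⅔ - 1*0) = -3774 + (-8/3 + 0 + ⅔ + 0) = -3774 - 2 = -3776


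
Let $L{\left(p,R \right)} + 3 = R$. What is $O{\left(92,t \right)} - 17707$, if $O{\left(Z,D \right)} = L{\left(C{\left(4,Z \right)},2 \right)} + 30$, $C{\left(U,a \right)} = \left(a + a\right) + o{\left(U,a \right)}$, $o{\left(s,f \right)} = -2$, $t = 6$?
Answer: $-17678$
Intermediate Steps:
$C{\left(U,a \right)} = -2 + 2 a$ ($C{\left(U,a \right)} = \left(a + a\right) - 2 = 2 a - 2 = -2 + 2 a$)
$L{\left(p,R \right)} = -3 + R$
$O{\left(Z,D \right)} = 29$ ($O{\left(Z,D \right)} = \left(-3 + 2\right) + 30 = -1 + 30 = 29$)
$O{\left(92,t \right)} - 17707 = 29 - 17707 = -17678$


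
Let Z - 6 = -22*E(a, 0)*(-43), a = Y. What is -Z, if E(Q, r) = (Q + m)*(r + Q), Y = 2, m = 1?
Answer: -5682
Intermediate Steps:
a = 2
E(Q, r) = (1 + Q)*(Q + r) (E(Q, r) = (Q + 1)*(r + Q) = (1 + Q)*(Q + r))
Z = 5682 (Z = 6 - 22*(2 + 0 + 2² + 2*0)*(-43) = 6 - 22*(2 + 0 + 4 + 0)*(-43) = 6 - 22*6*(-43) = 6 - 132*(-43) = 6 + 5676 = 5682)
-Z = -1*5682 = -5682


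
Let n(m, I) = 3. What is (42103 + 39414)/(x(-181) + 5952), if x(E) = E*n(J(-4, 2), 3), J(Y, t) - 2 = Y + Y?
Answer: 81517/5409 ≈ 15.071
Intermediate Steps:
J(Y, t) = 2 + 2*Y (J(Y, t) = 2 + (Y + Y) = 2 + 2*Y)
x(E) = 3*E (x(E) = E*3 = 3*E)
(42103 + 39414)/(x(-181) + 5952) = (42103 + 39414)/(3*(-181) + 5952) = 81517/(-543 + 5952) = 81517/5409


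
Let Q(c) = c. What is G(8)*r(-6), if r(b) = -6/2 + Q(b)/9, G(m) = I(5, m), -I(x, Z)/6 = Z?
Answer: 176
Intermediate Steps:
I(x, Z) = -6*Z
G(m) = -6*m
r(b) = -3 + b/9 (r(b) = -6/2 + b/9 = -6*½ + b*(⅑) = -3 + b/9)
G(8)*r(-6) = (-6*8)*(-3 + (⅑)*(-6)) = -48*(-3 - ⅔) = -48*(-11/3) = 176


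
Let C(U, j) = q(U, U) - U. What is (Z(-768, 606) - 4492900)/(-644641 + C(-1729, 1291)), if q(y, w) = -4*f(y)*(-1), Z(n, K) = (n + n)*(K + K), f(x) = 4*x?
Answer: 1588633/167644 ≈ 9.4762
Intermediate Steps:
Z(n, K) = 4*K*n (Z(n, K) = (2*n)*(2*K) = 4*K*n)
q(y, w) = 16*y (q(y, w) = -16*y*(-1) = 16*y)
C(U, j) = 15*U (C(U, j) = 16*U - U = 15*U)
(Z(-768, 606) - 4492900)/(-644641 + C(-1729, 1291)) = (4*606*(-768) - 4492900)/(-644641 + 15*(-1729)) = (-1861632 - 4492900)/(-644641 - 25935) = -6354532/(-670576) = -6354532*(-1/670576) = 1588633/167644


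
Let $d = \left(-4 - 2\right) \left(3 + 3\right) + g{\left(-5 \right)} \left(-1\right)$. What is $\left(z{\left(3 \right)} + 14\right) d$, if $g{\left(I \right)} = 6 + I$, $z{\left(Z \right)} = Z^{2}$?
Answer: $-851$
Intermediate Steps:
$d = -37$ ($d = \left(-4 - 2\right) \left(3 + 3\right) + \left(6 - 5\right) \left(-1\right) = \left(-6\right) 6 + 1 \left(-1\right) = -36 - 1 = -37$)
$\left(z{\left(3 \right)} + 14\right) d = \left(3^{2} + 14\right) \left(-37\right) = \left(9 + 14\right) \left(-37\right) = 23 \left(-37\right) = -851$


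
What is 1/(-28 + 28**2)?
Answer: 1/756 ≈ 0.0013228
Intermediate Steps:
1/(-28 + 28**2) = 1/(-28 + 784) = 1/756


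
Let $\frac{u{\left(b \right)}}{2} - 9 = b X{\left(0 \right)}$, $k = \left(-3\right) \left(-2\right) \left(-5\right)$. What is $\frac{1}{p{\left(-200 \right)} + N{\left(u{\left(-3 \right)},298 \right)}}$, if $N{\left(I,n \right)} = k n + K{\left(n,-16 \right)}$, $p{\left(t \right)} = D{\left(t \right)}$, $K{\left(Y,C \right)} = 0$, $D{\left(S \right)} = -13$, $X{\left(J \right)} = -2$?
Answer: $- \frac{1}{8953} \approx -0.00011169$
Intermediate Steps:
$k = -30$ ($k = 6 \left(-5\right) = -30$)
$p{\left(t \right)} = -13$
$u{\left(b \right)} = 18 - 4 b$ ($u{\left(b \right)} = 18 + 2 b \left(-2\right) = 18 + 2 \left(- 2 b\right) = 18 - 4 b$)
$N{\left(I,n \right)} = - 30 n$ ($N{\left(I,n \right)} = - 30 n + 0 = - 30 n$)
$\frac{1}{p{\left(-200 \right)} + N{\left(u{\left(-3 \right)},298 \right)}} = \frac{1}{-13 - 8940} = \frac{1}{-8953} = - \frac{1}{8953}$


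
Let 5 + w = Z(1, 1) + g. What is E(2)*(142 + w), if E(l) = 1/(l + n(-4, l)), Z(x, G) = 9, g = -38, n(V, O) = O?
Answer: 27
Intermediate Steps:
w = -34 (w = -5 + (9 - 38) = -5 - 29 = -34)
E(l) = 1/(2*l) (E(l) = 1/(l + l) = 1/(2*l))
E(2)*(142 + w) = ((1/2)/2)*(142 - 34) = ((1/2)*(1/2))*108 = (1/4)*108 = 27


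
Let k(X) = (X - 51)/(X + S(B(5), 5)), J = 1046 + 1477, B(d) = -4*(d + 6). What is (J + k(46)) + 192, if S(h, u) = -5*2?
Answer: 97735/36 ≈ 2714.9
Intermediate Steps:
B(d) = -24 - 4*d (B(d) = -4*(6 + d) = -24 - 4*d)
S(h, u) = -10
J = 2523
k(X) = (-51 + X)/(-10 + X) (k(X) = (X - 51)/(X - 10) = (-51 + X)/(-10 + X))
(J + k(46)) + 192 = (2523 + (-51 + 46)/(-10 + 46)) + 192 = (2523 - 5/36) + 192 = 90823/36 + 192 = 97735/36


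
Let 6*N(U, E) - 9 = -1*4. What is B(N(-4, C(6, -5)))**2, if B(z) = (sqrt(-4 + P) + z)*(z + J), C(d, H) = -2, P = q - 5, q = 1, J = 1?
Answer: -31823/1296 + 605*I*sqrt(2)/54 ≈ -24.555 + 15.844*I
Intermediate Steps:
P = -4 (P = 1 - 5 = -4)
N(U, E) = 5/6 (N(U, E) = 3/2 + (-1*4)/6 = 3/2 + (1/6)*(-4) = 3/2 - 2/3 = 5/6)
B(z) = (1 + z)*(z + 2*I*sqrt(2)) (B(z) = (sqrt(-4 - 4) + z)*(z + 1) = (sqrt(-8) + z)*(1 + z) = (2*I*sqrt(2) + z)*(1 + z) = (z + 2*I*sqrt(2))*(1 + z) = (1 + z)*(z + 2*I*sqrt(2)))
B(N(-4, C(6, -5)))**2 = (5/6 + (5/6)**2 + 2*I*sqrt(2) + 2*I*(5/6)*sqrt(2))**2 = (5/6 + 25/36 + 2*I*sqrt(2) + 5*I*sqrt(2)/3)**2 = (55/36 + 11*I*sqrt(2)/3)**2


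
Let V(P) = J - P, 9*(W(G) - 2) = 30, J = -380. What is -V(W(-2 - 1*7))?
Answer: 1156/3 ≈ 385.33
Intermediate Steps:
W(G) = 16/3 (W(G) = 2 + (⅑)*30 = 2 + 10/3 = 16/3)
V(P) = -380 - P
-V(W(-2 - 1*7)) = -(-380 - 1*16/3) = -(-380 - 16/3) = -1*(-1156/3) = 1156/3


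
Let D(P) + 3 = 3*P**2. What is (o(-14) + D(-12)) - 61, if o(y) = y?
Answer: 354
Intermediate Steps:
D(P) = -3 + 3*P**2
(o(-14) + D(-12)) - 61 = (-14 + (-3 + 3*(-12)**2)) - 61 = (-14 + (-3 + 3*144)) - 61 = (-14 + (-3 + 432)) - 61 = (-14 + 429) - 61 = 415 - 61 = 354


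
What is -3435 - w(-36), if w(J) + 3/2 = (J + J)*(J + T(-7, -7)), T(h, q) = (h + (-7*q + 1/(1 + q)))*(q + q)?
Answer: -96387/2 ≈ -48194.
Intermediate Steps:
T(h, q) = 2*q*(h + 1/(1 + q) - 7*q) (T(h, q) = (h + (1/(1 + q) - 7*q))*(2*q) = (h + 1/(1 + q) - 7*q)*(2*q) = 2*q*(h + 1/(1 + q) - 7*q))
w(J) = -3/2 + 2*J*(-1757/3 + J) (w(J) = -3/2 + (J + J)*(J + 2*(-7)*(1 - 7 - 7*(-7) - 7*(-7)**2 - 7*(-7))/(1 - 7)) = -3/2 + (2*J)*(J + 2*(-7)*(1 - 7 + 49 - 7*49 + 49)/(-6)) = -3/2 + (2*J)*(J + 2*(-7)*(-1/6)*(1 - 7 + 49 - 343 + 49)) = -3/2 + (2*J)*(J + 2*(-7)*(-1/6)*(-251)) = -3/2 + (2*J)*(J - 1757/3) = -3/2 + (2*J)*(-1757/3 + J) = -3/2 + 2*J*(-1757/3 + J))
-3435 - w(-36) = -3435 - (-3/2 + 2*(-36)**2 - 3514/3*(-36)) = -3435 - (-3/2 + 2*1296 + 42168) = -3435 - (-3/2 + 2592 + 42168) = -3435 - 1*89517/2 = -3435 - 89517/2 = -96387/2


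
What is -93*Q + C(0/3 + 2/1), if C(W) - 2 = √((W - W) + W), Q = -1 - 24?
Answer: 2327 + √2 ≈ 2328.4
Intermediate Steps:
Q = -25
C(W) = 2 + √W (C(W) = 2 + √((W - W) + W) = 2 + √(0 + W) = 2 + √W)
-93*Q + C(0/3 + 2/1) = -93*(-25) + (2 + √(0/3 + 2/1)) = 2325 + (2 + √(0*(⅓) + 2*1)) = 2325 + (2 + √(0 + 2)) = 2325 + (2 + √2) = 2327 + √2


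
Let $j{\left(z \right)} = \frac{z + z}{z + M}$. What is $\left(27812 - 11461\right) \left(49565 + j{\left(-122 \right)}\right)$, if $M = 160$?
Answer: $\frac{15396314163}{19} \approx 8.1033 \cdot 10^{8}$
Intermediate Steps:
$j{\left(z \right)} = \frac{2 z}{160 + z}$ ($j{\left(z \right)} = \frac{z + z}{z + 160} = \frac{2 z}{160 + z}$)
$\left(27812 - 11461\right) \left(49565 + j{\left(-122 \right)}\right) = \left(27812 - 11461\right) \left(49565 + 2 \left(-122\right) \frac{1}{160 - 122}\right) = 16351 \left(49565 + 2 \left(-122\right) \frac{1}{38}\right) = 16351 \left(49565 - \frac{122}{19}\right) = 16351 \cdot \frac{941613}{19} = \frac{15396314163}{19}$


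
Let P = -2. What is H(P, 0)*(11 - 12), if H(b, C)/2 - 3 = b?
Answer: -2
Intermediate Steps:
H(b, C) = 6 + 2*b
H(P, 0)*(11 - 12) = (6 + 2*(-2))*(11 - 12) = (6 - 4)*(-1) = 2*(-1) = -2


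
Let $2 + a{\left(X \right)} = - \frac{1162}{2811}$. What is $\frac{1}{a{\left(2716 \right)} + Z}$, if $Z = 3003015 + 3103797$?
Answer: $\frac{2811}{17166241748} \approx 1.6375 \cdot 10^{-7}$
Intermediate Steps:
$a{\left(X \right)} = - \frac{6784}{2811}$ ($a{\left(X \right)} = -2 - \frac{1162}{2811} = - \frac{6784}{2811}$)
$Z = 6106812$
$\frac{1}{a{\left(2716 \right)} + Z} = \frac{1}{- \frac{6784}{2811} + 6106812} = \frac{1}{\frac{17166241748}{2811}} = \frac{2811}{17166241748}$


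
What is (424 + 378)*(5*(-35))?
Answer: -140350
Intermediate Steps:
(424 + 378)*(5*(-35)) = 802*(-175) = -140350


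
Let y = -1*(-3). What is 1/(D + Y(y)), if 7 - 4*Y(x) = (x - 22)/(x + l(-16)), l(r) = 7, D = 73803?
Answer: 40/2952209 ≈ 1.3549e-5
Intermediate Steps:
y = 3
Y(x) = 7/4 - (-22 + x)/(4*(7 + x)) (Y(x) = 7/4 - (x - 22)/(4*(x + 7)) = 7/4 - (-22 + x)/(4*(7 + x)))
1/(D + Y(y)) = 1/(73803 + (71 + 6*3)/(4*(7 + 3))) = 1/(73803 + (1/4)*(71 + 18)/10) = 1/(73803 + (1/4)*(1/10)*89) = 1/(73803 + 89/40) = 1/(2952209/40) = 40/2952209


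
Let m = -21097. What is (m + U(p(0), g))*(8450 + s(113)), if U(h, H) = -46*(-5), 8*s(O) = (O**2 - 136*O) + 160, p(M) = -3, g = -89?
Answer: -1359714587/8 ≈ -1.6996e+8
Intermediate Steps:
s(O) = 20 - 17*O + O**2/8 (s(O) = ((O**2 - 136*O) + 160)/8 = (160 + O**2 - 136*O)/8 = 20 - 17*O + O**2/8)
U(h, H) = 230
(m + U(p(0), g))*(8450 + s(113)) = (-21097 + 230)*(8450 + (20 - 17*113 + (1/8)*113**2)) = -20867*(8450 + (20 - 1921 + (1/8)*12769)) = -20867*(8450 + (20 - 1921 + 12769/8)) = -20867*(8450 - 2439/8) = -20867*65161/8 = -1359714587/8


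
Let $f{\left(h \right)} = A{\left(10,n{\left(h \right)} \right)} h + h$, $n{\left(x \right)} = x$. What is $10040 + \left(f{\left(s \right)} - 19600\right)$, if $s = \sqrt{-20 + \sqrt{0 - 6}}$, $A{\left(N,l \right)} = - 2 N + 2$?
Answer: $-9560 - 17 \sqrt{-20 + i \sqrt{6}} \approx -9564.6 - 76.168 i$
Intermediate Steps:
$A{\left(N,l \right)} = 2 - 2 N$
$s = \sqrt{-20 + i \sqrt{6}}$ ($s = \sqrt{-20 + \sqrt{-6}} = \sqrt{-20 + i \sqrt{6}} \approx 0.27335 + 4.4805 i$)
$f{\left(h \right)} = - 17 h$ ($f{\left(h \right)} = \left(2 - 20\right) h + h = - 18 h + h = - 17 h$)
$10040 + \left(f{\left(s \right)} - 19600\right) = 10040 - \left(19600 + 17 \sqrt{-20 + i \sqrt{6}}\right) = -9560 - 17 \sqrt{-20 + i \sqrt{6}}$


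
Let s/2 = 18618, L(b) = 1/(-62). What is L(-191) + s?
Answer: 2308631/62 ≈ 37236.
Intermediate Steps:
L(b) = -1/62
s = 37236 (s = 2*18618 = 37236)
L(-191) + s = -1/62 + 37236 = 2308631/62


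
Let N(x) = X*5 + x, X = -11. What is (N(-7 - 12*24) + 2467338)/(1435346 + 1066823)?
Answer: 2466988/2502169 ≈ 0.98594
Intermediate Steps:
N(x) = -55 + x (N(x) = -11*5 + x = -55 + x)
(N(-7 - 12*24) + 2467338)/(1435346 + 1066823) = ((-55 + (-7 - 12*24)) + 2467338)/(1435346 + 1066823) = ((-55 + (-7 - 288)) + 2467338)/2502169 = ((-55 - 295) + 2467338)*(1/2502169) = (-350 + 2467338)*(1/2502169) = 2466988*(1/2502169) = 2466988/2502169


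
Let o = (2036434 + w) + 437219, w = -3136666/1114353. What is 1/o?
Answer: 1114353/2756519504843 ≈ 4.0426e-7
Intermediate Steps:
w = -3136666/1114353 (w = -3136666*1/1114353 = -3136666/1114353 ≈ -2.8148)
o = 2756519504843/1114353 (o = (2036434 - 3136666/1114353) + 437219 = 2269303200536/1114353 + 437219 = 2756519504843/1114353 ≈ 2.4736e+6)
1/o = 1/(2756519504843/1114353) = 1114353/2756519504843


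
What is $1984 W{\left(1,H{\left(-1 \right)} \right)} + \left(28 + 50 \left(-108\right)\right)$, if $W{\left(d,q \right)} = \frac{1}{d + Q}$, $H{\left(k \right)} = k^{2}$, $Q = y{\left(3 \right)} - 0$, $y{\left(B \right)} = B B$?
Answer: $- \frac{25868}{5} \approx -5173.6$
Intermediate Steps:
$y{\left(B \right)} = B^{2}$
$Q = 9$ ($Q = 3^{2} - 0 = 9 + 0 = 9$)
$W{\left(d,q \right)} = \frac{1}{9 + d}$ ($W{\left(d,q \right)} = \frac{1}{d + 9} = \frac{1}{9 + d}$)
$1984 W{\left(1,H{\left(-1 \right)} \right)} + \left(28 + 50 \left(-108\right)\right) = \frac{1984}{9 + 1} + \left(28 + 50 \left(-108\right)\right) = \frac{1984}{10} + \left(28 - 5400\right) = 1984 \cdot \frac{1}{10} - 5372 = \frac{992}{5} - 5372 = - \frac{25868}{5}$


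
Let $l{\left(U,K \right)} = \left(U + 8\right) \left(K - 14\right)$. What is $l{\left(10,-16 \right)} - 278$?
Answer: $-818$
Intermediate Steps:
$l{\left(U,K \right)} = \left(-14 + K\right) \left(8 + U\right)$ ($l{\left(U,K \right)} = \left(8 + U\right) \left(-14 + K\right) = \left(-14 + K\right) \left(8 + U\right)$)
$l{\left(10,-16 \right)} - 278 = \left(-112 - 140 + 8 \left(-16\right) - 160\right) - 278 = \left(-112 - 140 - 128 - 160\right) - 278 = -540 - 278 = -818$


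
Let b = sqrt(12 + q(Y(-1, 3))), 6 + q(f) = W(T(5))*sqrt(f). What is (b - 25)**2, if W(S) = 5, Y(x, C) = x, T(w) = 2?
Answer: (25 - sqrt(6 + 5*I))**2 ≈ 499.61 - 42.569*I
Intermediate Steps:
q(f) = -6 + 5*sqrt(f)
b = sqrt(6 + 5*I) (b = sqrt(12 + (-6 + 5*sqrt(-1))) = sqrt(12 + (-6 + 5*I)) = sqrt(6 + 5*I) ≈ 2.6278 + 0.95138*I)
(b - 25)**2 = (sqrt(6 + 5*I) - 25)**2 = (-25 + sqrt(6 + 5*I))**2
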